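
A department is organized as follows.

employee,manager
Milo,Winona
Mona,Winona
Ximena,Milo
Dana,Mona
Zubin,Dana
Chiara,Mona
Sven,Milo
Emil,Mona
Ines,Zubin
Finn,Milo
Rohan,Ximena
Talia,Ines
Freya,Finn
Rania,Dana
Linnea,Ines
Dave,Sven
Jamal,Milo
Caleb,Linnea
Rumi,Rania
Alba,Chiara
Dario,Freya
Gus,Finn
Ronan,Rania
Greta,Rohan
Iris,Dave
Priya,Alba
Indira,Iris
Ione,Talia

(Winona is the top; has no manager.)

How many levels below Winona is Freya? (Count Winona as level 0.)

Chain from Freya up to Winona: Freya → Finn → Milo → Winona. That is 3 steps up, so Freya is 3 levels below Winona.

3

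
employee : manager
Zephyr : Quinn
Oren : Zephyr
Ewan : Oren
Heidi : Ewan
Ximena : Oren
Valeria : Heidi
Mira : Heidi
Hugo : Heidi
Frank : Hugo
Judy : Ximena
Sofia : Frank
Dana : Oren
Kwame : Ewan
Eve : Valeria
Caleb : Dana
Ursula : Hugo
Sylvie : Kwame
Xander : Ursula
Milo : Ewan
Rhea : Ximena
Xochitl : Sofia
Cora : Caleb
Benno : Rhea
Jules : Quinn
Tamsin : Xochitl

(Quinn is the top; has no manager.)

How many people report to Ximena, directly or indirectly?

3

Ximena directly manages Judy, Rhea. Judy has no reports. Under Rhea: Benno (1). So Ximena's organization is 2 direct reports plus everyone under them: 1 + 2 = 3.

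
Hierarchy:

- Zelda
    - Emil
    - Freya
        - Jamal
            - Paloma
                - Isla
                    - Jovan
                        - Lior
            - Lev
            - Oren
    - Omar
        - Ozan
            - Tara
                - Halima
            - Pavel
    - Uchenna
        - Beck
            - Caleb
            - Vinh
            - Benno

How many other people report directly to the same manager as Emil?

3

Emil reports to Zelda. Zelda's other direct reports are Freya, Omar, Uchenna — 3 peers.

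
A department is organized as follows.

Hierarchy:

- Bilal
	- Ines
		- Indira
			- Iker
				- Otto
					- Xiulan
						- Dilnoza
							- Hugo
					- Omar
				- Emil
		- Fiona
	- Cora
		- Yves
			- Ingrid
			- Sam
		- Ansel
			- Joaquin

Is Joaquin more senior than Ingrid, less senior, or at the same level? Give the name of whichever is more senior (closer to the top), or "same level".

same level

Both Joaquin and Ingrid are 3 levels below Bilal.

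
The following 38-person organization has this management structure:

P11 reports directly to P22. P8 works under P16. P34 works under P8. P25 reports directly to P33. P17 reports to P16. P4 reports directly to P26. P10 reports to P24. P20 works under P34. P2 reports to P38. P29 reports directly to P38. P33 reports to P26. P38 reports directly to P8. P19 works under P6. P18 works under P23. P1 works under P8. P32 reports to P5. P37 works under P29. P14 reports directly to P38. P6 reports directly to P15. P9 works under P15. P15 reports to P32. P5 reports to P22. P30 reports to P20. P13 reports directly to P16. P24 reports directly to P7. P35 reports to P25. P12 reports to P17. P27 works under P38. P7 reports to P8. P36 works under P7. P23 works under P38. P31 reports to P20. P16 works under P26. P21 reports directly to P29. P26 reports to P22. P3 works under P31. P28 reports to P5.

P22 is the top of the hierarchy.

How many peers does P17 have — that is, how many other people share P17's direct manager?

P17 reports to P16. P16's other direct reports are P8, P13 — 2 peers.

2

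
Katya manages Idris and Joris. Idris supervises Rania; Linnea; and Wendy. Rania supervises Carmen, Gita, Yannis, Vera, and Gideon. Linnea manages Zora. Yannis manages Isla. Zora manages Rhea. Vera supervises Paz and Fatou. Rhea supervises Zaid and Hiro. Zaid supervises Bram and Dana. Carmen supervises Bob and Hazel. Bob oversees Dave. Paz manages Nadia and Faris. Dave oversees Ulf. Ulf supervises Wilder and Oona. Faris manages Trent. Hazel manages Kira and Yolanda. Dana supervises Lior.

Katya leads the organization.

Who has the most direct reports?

Direct-report counts: Katya has 2; Idris has 3; Linnea has 1; Zora has 1; Rhea has 2; Zaid has 2; Dana has 1; Rania has 5; Carmen has 2; Hazel has 2; Bob has 1; Dave has 1; Ulf has 2; Vera has 2; Paz has 2; Faris has 1; Yannis has 1. The largest is 5, held by Rania.

Rania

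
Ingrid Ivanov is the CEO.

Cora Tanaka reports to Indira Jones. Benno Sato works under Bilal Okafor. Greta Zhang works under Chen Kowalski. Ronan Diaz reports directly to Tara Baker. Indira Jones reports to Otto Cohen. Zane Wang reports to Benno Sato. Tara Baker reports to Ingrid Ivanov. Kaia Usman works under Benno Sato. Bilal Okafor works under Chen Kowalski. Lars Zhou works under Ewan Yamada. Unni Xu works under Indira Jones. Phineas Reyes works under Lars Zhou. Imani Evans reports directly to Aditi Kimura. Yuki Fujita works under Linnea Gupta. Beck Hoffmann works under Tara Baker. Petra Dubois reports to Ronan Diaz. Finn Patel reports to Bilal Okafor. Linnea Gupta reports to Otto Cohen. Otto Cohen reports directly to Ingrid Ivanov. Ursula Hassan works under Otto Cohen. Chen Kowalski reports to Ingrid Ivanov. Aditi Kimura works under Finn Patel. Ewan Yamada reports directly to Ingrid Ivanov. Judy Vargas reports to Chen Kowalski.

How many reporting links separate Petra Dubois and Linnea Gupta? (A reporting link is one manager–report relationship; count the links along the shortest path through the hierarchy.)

Petra Dubois is 3 levels below Ingrid Ivanov, and Linnea Gupta is 2 levels below Ingrid Ivanov (their lowest common manager). The shortest path runs up from Petra Dubois to Ingrid Ivanov and back down to Linnea Gupta: 3 + 2 = 5 links.

5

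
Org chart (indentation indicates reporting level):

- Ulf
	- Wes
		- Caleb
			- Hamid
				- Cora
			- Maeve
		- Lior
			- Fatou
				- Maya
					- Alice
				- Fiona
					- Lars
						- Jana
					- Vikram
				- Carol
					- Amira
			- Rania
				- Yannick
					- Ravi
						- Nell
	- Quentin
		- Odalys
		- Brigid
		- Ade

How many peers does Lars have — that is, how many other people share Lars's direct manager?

Lars reports to Fiona. Fiona's other direct reports are Vikram — 1 peer.

1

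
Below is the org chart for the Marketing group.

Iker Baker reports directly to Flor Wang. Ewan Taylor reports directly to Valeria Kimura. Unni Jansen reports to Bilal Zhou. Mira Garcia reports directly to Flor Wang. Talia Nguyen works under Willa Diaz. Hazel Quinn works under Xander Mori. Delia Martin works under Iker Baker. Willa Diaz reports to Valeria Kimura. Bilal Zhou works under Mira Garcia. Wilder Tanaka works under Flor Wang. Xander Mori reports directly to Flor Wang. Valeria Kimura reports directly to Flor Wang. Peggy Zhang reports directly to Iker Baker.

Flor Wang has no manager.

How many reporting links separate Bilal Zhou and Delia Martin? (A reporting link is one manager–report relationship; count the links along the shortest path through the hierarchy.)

4

Bilal Zhou is 2 levels below Flor Wang, and Delia Martin is 2 levels below Flor Wang (their lowest common manager). The shortest path runs up from Bilal Zhou to Flor Wang and back down to Delia Martin: 2 + 2 = 4 links.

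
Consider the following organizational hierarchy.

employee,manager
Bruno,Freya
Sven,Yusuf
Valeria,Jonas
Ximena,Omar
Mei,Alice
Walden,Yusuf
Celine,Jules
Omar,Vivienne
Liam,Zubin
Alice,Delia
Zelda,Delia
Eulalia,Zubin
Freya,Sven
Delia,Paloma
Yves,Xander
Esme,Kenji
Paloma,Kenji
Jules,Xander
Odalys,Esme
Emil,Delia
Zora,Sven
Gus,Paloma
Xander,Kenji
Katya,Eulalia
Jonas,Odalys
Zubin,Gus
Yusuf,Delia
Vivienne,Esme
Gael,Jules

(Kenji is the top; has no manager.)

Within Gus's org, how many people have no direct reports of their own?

The people in Gus's organization with no one reporting to them are Katya, Liam. That is 2.

2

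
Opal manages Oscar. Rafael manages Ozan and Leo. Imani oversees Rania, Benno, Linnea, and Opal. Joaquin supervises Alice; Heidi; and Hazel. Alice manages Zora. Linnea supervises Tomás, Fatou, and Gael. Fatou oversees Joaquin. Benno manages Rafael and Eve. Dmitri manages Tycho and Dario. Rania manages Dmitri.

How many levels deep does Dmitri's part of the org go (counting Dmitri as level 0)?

The longest chain under Dmitri runs Dmitri → Tycho, which is 1 level below Dmitri.

1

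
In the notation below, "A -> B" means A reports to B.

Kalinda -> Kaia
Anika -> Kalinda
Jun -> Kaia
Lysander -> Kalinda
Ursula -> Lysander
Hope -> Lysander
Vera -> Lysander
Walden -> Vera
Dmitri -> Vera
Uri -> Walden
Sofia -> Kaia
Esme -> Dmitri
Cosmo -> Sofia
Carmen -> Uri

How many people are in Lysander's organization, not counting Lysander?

Lysander directly manages Ursula, Hope, Vera. Ursula has no reports. Hope has no reports. Under Vera: Dmitri, Esme, Walden, Uri, Carmen (5). So Lysander's organization is 3 direct reports plus everyone under them: 1 + 1 + 6 = 8.

8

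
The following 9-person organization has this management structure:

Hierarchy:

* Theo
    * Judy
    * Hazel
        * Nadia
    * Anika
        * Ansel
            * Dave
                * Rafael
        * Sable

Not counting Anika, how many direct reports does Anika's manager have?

Anika reports to Theo. Theo's other direct reports are Judy, Hazel — 2 peers.

2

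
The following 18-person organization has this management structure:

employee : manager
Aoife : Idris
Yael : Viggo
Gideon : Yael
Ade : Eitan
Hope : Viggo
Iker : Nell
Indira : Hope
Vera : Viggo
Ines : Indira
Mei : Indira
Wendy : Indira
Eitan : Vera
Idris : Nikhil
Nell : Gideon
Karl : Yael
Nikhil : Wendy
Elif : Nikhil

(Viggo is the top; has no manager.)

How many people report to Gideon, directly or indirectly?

2

Gideon directly manages Nell. Under Nell: Iker (1). That's 2 in total.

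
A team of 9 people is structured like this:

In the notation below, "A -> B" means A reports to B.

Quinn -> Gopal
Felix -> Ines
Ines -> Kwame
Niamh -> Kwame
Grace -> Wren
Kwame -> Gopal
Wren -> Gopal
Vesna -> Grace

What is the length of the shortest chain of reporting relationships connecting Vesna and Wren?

Vesna is in Wren's organization: the chain from Vesna up to Wren is Vesna → Grace → Wren, which is 2 links.

2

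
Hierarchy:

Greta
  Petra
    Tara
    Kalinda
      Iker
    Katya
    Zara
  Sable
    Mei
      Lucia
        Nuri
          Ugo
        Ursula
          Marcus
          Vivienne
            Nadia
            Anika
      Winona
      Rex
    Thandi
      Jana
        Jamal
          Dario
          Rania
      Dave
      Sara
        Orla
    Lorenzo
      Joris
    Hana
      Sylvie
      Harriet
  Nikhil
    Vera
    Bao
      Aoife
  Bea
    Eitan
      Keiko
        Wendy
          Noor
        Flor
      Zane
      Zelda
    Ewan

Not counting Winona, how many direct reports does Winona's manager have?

Winona reports to Mei. Mei's other direct reports are Lucia, Rex — 2 peers.

2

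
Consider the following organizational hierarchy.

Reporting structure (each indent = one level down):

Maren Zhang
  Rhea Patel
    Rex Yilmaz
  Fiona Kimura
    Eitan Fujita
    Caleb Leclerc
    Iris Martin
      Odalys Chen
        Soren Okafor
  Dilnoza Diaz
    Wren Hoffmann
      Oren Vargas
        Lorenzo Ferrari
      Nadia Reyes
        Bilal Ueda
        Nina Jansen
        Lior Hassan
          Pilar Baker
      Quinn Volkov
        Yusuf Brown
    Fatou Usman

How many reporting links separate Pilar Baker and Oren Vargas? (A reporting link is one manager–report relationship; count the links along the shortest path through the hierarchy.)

Pilar Baker is 3 levels below Wren Hoffmann, and Oren Vargas is 1 level below Wren Hoffmann (their lowest common manager). The shortest path runs up from Pilar Baker to Wren Hoffmann and back down to Oren Vargas: 3 + 1 = 4 links.

4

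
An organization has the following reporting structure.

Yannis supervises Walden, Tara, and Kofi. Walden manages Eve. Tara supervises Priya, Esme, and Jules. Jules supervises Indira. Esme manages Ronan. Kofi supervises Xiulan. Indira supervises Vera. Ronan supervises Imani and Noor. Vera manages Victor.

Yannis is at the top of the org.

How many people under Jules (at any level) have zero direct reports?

1

The only person in Jules's organization with no one reporting to them is Victor. That is 1.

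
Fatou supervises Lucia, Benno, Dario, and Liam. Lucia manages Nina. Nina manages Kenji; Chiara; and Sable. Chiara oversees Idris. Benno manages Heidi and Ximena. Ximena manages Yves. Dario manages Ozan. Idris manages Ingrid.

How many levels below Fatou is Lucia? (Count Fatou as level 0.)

Chain from Lucia up to Fatou: Lucia → Fatou. That is 1 step up, so Lucia is 1 level below Fatou.

1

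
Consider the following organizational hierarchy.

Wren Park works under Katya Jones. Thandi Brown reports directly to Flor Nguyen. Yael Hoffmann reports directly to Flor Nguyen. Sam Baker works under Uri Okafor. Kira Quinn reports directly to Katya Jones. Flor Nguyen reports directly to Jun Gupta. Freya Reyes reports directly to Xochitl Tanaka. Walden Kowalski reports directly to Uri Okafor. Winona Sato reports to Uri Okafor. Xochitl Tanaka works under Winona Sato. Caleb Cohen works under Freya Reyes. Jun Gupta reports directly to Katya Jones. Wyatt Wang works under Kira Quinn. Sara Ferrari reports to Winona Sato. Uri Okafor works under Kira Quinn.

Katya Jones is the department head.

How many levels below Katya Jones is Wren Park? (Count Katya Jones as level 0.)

1

Chain from Wren Park up to Katya Jones: Wren Park → Katya Jones. That is 1 step up, so Wren Park is 1 level below Katya Jones.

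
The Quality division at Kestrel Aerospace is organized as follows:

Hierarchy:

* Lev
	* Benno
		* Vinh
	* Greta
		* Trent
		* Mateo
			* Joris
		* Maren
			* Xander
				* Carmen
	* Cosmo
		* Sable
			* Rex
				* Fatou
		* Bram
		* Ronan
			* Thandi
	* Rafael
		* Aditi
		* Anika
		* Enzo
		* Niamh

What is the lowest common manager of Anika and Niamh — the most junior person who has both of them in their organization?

Anika's chain of managers is Rafael, Lev. Niamh's chain of managers is Rafael, Lev. The first manager that appears in both chains is Rafael.

Rafael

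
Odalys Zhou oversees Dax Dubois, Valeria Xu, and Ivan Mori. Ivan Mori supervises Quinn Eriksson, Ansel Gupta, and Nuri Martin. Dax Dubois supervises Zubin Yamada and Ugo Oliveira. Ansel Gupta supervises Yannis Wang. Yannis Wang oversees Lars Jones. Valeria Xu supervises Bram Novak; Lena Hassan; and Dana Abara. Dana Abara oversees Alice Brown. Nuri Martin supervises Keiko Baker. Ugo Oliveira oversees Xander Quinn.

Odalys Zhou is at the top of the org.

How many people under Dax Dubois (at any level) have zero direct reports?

2

The people in Dax Dubois's organization with no one reporting to them are Xander Quinn, Zubin Yamada. That is 2.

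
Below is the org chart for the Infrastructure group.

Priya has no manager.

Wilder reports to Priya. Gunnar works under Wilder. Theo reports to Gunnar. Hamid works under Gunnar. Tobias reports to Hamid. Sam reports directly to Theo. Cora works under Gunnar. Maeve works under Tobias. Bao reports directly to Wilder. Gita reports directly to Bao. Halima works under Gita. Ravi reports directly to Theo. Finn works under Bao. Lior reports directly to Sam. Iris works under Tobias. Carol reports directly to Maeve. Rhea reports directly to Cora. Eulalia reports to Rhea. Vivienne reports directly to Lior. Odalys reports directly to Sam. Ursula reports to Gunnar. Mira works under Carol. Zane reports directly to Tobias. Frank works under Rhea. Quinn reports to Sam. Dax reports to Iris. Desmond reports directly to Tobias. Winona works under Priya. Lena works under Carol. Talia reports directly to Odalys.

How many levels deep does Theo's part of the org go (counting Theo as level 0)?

3

The longest chain under Theo runs Theo → Sam → Odalys → Talia, which is 3 levels below Theo.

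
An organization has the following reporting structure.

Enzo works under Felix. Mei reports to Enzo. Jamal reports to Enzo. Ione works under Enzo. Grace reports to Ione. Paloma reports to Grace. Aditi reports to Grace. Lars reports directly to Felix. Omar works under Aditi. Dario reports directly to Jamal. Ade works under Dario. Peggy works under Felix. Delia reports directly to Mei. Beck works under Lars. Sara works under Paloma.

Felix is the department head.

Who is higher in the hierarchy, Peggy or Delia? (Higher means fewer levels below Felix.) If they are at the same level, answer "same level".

Peggy is 1 level below Felix; Delia is 3. Peggy is higher.

Peggy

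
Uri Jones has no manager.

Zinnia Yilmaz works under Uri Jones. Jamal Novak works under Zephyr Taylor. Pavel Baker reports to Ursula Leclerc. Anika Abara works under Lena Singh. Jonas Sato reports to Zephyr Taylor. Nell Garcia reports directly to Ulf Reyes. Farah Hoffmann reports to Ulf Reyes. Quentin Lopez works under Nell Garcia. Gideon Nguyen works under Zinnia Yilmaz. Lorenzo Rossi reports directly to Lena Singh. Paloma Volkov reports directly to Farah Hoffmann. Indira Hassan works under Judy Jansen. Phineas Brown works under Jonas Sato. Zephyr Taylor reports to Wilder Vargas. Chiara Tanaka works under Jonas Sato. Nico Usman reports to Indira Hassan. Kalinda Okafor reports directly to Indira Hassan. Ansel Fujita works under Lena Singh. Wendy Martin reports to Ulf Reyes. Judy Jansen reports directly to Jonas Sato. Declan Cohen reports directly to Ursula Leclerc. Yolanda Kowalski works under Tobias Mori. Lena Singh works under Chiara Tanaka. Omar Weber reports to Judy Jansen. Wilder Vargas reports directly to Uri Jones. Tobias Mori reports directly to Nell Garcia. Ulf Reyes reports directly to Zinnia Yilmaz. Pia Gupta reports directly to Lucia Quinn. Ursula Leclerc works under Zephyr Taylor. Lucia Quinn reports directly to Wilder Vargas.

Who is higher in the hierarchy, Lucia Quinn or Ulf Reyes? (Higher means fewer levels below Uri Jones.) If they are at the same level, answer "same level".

Both Lucia Quinn and Ulf Reyes are 2 levels below Uri Jones.

same level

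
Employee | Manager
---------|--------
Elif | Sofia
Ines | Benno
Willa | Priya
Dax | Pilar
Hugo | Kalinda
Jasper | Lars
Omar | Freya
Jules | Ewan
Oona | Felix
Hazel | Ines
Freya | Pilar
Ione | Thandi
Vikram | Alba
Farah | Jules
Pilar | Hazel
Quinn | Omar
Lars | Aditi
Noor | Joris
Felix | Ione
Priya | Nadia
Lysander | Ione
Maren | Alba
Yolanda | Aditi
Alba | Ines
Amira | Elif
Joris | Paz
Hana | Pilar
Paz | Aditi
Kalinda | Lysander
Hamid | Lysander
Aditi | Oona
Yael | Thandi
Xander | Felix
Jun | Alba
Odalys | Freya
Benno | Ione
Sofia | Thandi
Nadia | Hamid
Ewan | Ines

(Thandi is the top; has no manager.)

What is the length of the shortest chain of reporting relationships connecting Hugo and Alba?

Hugo is 3 levels below Ione, and Alba is 3 levels below Ione (their lowest common manager). The shortest path runs up from Hugo to Ione and back down to Alba: 3 + 3 = 6 links.

6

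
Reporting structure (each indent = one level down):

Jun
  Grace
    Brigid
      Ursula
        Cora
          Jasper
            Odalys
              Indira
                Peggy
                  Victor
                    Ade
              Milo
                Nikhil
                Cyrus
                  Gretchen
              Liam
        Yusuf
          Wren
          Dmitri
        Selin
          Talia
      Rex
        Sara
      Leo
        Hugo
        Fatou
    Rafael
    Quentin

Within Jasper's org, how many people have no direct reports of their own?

4

The people in Jasper's organization with no one reporting to them are Liam, Gretchen, Nikhil, Ade. That is 4.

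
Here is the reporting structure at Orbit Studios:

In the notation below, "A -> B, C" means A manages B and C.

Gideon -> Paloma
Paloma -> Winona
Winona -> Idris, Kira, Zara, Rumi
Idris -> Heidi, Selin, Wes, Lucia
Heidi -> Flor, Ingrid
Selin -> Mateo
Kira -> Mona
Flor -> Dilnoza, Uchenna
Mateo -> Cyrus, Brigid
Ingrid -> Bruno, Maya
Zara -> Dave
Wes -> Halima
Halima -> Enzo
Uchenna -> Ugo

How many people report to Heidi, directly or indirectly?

7

Heidi directly manages Flor, Ingrid. Under Flor: Uchenna, Ugo, Dilnoza (3). Under Ingrid: Maya, Bruno (2). So Heidi's organization is 2 direct reports plus everyone under them: 4 + 3 = 7.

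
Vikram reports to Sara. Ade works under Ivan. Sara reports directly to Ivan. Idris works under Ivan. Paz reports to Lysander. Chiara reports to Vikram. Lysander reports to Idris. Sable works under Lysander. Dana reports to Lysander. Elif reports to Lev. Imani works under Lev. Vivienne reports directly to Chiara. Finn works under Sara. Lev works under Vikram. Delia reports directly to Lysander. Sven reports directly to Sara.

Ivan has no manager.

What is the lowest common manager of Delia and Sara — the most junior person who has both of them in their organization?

Ivan

Delia's chain of managers is Lysander, Idris, Ivan. Sara's chain of managers is Ivan. The first manager that appears in both chains is Ivan.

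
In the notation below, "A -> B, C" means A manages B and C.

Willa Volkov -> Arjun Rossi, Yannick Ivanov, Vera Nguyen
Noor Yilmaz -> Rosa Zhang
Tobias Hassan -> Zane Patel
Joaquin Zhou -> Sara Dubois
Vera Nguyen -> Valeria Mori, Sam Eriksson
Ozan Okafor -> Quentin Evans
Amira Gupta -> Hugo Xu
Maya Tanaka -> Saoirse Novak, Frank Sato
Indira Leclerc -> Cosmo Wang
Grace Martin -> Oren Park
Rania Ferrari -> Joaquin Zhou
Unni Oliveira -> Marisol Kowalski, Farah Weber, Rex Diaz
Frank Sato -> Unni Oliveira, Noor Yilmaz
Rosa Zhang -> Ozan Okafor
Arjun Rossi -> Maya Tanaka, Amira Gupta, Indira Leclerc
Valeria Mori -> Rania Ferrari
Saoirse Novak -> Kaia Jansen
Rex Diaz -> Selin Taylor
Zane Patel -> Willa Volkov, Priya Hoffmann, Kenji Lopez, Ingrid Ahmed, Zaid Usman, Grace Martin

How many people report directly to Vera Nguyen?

Vera Nguyen directly manages Valeria Mori, Sam Eriksson. That is 2 direct reports.

2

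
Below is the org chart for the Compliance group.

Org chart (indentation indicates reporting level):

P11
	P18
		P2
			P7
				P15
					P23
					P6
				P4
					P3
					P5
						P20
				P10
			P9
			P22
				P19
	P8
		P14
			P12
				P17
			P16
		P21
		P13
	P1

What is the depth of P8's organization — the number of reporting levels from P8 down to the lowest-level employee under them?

The longest chain under P8 runs P8 → P14 → P12 → P17, which is 3 levels below P8.

3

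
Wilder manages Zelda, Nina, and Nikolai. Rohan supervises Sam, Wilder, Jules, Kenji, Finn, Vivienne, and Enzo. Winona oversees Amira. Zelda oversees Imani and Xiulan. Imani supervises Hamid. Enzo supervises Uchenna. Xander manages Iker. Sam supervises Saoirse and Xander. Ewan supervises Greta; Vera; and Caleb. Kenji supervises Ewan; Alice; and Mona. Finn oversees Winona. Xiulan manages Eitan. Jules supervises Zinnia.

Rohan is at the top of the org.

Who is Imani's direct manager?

Zelda

Imani reports directly to Zelda.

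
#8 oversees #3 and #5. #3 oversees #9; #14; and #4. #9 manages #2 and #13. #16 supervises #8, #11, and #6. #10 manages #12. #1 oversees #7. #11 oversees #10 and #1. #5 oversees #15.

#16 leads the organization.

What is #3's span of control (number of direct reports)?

3

#3 directly manages #9, #14, #4. That is 3 direct reports.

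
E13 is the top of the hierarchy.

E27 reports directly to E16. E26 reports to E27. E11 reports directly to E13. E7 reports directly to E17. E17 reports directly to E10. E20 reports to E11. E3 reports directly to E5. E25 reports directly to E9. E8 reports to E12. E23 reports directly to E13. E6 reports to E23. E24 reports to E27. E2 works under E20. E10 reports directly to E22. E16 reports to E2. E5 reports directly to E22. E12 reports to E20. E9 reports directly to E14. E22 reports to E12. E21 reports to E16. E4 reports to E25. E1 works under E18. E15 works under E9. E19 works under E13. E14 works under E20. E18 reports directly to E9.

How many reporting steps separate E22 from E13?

4

Chain from E22 up to E13: E22 → E12 → E20 → E11 → E13. That is 4 steps up, so E22 is 4 levels below E13.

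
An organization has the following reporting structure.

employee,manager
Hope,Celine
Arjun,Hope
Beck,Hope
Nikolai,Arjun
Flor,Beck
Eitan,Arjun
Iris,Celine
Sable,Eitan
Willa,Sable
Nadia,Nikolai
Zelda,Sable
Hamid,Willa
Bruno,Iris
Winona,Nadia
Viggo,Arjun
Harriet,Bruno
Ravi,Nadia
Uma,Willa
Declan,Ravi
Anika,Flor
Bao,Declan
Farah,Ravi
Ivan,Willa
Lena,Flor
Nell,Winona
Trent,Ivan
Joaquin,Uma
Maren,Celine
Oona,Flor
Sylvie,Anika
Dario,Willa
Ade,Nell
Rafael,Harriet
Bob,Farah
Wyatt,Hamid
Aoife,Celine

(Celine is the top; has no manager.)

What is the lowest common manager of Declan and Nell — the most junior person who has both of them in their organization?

Declan's chain of managers is Ravi, Nadia, Nikolai, Arjun, Hope, Celine. Nell's chain of managers is Winona, Nadia, Nikolai, Arjun, Hope, Celine. The first manager that appears in both chains is Nadia.

Nadia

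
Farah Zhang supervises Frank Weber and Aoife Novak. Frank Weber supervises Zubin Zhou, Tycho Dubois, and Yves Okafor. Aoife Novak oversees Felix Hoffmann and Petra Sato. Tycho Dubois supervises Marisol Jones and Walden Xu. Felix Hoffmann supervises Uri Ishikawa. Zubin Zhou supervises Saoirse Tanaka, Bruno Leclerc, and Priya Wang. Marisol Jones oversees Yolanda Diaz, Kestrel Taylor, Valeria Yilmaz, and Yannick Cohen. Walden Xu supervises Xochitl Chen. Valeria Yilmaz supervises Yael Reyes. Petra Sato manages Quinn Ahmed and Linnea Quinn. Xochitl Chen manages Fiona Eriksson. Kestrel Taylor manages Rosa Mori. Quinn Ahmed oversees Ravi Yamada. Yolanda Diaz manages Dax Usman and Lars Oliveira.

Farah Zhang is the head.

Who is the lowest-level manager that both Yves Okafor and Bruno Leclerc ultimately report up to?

Frank Weber

Yves Okafor's chain of managers is Frank Weber, Farah Zhang. Bruno Leclerc's chain of managers is Zubin Zhou, Frank Weber, Farah Zhang. The first manager that appears in both chains is Frank Weber.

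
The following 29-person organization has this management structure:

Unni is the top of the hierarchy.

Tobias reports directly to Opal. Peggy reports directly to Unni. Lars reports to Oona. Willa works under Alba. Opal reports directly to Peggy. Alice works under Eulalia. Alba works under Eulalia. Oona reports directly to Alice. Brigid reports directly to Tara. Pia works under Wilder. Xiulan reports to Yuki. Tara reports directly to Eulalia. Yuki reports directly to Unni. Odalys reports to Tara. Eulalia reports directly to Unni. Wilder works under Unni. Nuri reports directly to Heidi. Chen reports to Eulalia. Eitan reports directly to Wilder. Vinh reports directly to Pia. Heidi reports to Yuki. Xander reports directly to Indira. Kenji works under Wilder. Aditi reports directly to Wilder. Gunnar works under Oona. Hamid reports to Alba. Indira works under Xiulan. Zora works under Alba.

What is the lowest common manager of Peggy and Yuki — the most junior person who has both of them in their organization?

Unni

Peggy's chain of managers is Unni. Yuki's chain of managers is Unni. The first manager that appears in both chains is Unni.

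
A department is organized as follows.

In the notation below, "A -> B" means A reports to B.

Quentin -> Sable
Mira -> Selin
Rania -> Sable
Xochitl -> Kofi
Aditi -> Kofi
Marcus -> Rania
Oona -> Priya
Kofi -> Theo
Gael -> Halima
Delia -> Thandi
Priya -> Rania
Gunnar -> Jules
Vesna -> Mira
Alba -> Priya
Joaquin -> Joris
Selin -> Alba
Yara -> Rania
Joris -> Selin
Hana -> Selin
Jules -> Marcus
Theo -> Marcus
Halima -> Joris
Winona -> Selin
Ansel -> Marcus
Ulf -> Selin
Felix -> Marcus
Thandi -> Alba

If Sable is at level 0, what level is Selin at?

Chain from Selin up to Sable: Selin → Alba → Priya → Rania → Sable. That is 4 steps up, so Selin is 4 levels below Sable.

4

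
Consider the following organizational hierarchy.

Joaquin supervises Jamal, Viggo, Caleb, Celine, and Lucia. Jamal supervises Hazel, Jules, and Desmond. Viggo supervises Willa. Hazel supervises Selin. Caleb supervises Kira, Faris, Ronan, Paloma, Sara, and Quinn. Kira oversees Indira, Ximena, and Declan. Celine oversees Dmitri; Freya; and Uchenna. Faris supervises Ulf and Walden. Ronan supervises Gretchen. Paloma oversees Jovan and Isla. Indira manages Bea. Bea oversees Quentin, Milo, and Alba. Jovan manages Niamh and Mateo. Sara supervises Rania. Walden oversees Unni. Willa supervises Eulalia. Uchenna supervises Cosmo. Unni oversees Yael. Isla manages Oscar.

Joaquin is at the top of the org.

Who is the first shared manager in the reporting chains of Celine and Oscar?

Celine's chain of managers is Joaquin. Oscar's chain of managers is Isla, Paloma, Caleb, Joaquin. The first manager that appears in both chains is Joaquin.

Joaquin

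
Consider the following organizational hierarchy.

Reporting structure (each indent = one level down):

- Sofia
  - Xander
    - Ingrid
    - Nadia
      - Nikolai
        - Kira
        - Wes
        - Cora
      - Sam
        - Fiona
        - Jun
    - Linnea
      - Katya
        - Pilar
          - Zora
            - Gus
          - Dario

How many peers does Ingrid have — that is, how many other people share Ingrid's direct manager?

2

Ingrid reports to Xander. Xander's other direct reports are Nadia, Linnea — 2 peers.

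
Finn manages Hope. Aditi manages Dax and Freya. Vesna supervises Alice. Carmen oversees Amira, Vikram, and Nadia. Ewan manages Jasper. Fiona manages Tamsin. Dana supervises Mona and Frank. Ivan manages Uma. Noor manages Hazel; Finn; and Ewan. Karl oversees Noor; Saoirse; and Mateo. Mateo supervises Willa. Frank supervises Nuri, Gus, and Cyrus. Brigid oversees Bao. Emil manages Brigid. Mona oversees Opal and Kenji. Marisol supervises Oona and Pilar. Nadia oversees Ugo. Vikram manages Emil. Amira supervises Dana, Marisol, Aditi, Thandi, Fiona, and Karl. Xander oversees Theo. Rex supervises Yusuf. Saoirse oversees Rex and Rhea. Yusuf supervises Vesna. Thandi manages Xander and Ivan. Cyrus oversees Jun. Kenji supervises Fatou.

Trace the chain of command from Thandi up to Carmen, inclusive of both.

Thandi -> Amira -> Carmen

Thandi reports to Amira. Amira reports to Carmen. Carmen is at the top.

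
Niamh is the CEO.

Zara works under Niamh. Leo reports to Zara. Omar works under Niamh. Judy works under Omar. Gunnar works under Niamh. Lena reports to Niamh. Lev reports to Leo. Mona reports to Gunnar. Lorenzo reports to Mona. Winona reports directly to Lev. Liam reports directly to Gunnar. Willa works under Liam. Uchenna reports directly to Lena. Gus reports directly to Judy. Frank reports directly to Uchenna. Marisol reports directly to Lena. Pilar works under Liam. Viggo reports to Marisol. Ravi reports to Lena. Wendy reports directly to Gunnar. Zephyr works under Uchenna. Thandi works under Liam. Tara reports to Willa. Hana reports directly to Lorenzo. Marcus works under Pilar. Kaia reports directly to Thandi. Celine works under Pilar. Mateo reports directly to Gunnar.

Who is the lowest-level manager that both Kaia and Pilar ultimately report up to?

Liam

Kaia's chain of managers is Thandi, Liam, Gunnar, Niamh. Pilar's chain of managers is Liam, Gunnar, Niamh. The first manager that appears in both chains is Liam.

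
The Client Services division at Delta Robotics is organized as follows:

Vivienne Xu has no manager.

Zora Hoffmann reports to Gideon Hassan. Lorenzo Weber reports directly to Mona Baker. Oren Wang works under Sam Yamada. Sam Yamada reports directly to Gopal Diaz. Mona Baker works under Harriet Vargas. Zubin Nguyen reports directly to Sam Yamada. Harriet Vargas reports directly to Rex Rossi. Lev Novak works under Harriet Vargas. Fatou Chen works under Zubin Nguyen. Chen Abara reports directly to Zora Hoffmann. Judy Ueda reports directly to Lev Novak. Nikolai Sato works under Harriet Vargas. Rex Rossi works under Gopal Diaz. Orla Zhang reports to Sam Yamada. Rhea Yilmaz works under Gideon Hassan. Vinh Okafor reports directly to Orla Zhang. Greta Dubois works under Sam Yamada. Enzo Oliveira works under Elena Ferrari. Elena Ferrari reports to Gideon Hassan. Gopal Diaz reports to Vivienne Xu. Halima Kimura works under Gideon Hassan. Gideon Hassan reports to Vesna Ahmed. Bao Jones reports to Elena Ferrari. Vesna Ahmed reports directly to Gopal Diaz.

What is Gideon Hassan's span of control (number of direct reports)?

Gideon Hassan directly manages Elena Ferrari, Zora Hoffmann, Rhea Yilmaz, Halima Kimura. That is 4 direct reports.

4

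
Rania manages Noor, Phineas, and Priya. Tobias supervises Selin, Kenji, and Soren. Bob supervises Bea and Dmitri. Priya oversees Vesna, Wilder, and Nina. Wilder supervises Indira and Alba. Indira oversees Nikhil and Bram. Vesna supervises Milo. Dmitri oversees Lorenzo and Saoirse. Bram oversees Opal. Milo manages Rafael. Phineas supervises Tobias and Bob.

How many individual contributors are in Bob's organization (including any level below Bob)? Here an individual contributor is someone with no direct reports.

3

The people in Bob's organization with no one reporting to them are Bea, Saoirse, Lorenzo. That is 3.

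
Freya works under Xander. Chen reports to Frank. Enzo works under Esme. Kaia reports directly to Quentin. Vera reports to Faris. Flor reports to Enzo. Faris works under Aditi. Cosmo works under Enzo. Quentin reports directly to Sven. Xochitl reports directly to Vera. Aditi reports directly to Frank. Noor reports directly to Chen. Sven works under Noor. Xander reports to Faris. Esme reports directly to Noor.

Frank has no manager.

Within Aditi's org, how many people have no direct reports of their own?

The people in Aditi's organization with no one reporting to them are Xochitl, Freya. That is 2.

2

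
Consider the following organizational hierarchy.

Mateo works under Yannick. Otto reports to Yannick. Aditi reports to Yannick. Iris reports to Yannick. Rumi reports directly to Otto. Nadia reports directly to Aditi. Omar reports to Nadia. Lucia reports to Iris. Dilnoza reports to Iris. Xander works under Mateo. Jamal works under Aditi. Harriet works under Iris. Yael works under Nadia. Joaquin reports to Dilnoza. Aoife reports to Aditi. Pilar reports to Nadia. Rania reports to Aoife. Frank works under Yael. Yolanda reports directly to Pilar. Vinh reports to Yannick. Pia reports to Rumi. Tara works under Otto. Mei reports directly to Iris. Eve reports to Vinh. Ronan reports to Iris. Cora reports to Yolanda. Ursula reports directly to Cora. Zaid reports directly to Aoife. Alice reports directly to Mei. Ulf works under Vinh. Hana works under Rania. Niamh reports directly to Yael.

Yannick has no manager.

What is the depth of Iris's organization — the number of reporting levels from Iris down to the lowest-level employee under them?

2

The longest chain under Iris runs Iris → Mei → Alice, which is 2 levels below Iris.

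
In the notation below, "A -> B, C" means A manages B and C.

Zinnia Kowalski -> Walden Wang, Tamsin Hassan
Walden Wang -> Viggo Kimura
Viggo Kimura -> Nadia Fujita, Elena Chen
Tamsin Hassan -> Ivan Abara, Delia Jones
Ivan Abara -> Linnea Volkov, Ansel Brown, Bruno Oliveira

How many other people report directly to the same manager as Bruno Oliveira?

2

Bruno Oliveira reports to Ivan Abara. Ivan Abara's other direct reports are Linnea Volkov, Ansel Brown — 2 peers.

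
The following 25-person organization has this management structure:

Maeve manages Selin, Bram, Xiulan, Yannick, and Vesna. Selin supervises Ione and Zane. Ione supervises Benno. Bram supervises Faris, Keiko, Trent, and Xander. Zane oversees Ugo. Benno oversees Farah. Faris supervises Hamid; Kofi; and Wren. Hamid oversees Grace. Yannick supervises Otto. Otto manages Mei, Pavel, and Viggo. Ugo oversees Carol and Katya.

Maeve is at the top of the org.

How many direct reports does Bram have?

Bram directly manages Faris, Keiko, Trent, Xander. That is 4 direct reports.

4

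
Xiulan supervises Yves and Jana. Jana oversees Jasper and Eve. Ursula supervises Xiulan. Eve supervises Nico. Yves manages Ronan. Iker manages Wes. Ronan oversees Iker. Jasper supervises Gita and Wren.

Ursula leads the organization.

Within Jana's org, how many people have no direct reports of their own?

3

The people in Jana's organization with no one reporting to them are Nico, Wren, Gita. That is 3.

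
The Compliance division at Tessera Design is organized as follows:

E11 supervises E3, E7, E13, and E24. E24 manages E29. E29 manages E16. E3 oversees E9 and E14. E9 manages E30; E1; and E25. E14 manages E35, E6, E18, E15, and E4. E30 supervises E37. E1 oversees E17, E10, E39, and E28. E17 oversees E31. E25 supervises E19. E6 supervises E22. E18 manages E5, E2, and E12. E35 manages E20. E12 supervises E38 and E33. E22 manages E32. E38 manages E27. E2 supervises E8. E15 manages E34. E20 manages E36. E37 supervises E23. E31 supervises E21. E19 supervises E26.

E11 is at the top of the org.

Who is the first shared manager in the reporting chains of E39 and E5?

E39's chain of managers is E1, E9, E3, E11. E5's chain of managers is E18, E14, E3, E11. The first manager that appears in both chains is E3.

E3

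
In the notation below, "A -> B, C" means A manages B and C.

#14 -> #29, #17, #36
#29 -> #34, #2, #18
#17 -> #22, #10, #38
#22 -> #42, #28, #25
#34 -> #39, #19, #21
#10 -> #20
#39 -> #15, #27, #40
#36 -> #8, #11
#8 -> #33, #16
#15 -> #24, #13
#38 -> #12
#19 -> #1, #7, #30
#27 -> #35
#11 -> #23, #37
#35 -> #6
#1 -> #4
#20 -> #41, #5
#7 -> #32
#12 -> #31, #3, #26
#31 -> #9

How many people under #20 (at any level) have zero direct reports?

The people in #20's organization with no one reporting to them are #5, #41. That is 2.

2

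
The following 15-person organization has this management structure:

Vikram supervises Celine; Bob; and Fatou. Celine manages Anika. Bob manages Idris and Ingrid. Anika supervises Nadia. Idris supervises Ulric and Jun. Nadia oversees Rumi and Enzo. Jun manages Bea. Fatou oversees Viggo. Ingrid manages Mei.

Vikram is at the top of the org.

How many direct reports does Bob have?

Bob directly manages Idris, Ingrid. That is 2 direct reports.

2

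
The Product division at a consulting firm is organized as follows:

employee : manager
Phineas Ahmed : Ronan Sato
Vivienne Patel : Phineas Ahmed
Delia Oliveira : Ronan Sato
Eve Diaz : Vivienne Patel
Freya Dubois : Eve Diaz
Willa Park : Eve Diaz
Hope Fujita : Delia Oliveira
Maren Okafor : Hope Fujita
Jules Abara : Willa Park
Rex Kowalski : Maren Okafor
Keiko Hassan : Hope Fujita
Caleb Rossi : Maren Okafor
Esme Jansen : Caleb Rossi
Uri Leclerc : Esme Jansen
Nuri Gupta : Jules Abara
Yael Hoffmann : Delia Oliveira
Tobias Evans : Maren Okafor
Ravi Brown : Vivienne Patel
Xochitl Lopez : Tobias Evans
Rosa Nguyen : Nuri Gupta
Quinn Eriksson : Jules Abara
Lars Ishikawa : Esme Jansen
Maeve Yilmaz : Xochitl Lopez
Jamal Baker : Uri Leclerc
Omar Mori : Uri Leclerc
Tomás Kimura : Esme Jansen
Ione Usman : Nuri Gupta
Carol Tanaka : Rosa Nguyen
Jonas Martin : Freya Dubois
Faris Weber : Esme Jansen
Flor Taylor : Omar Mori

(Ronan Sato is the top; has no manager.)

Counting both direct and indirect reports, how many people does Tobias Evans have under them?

Tobias Evans directly manages Xochitl Lopez. Under Xochitl Lopez: Maeve Yilmaz (1). That's 2 in total.

2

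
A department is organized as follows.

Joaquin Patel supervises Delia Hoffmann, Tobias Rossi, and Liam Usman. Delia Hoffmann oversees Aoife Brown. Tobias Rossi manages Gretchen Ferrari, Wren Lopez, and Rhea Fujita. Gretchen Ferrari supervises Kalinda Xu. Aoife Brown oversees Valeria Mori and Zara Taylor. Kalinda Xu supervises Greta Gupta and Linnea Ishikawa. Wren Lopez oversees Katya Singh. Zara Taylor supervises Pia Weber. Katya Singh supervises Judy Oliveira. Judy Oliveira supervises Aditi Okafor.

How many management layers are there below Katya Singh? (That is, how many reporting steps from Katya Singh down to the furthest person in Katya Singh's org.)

The longest chain under Katya Singh runs Katya Singh → Judy Oliveira → Aditi Okafor, which is 2 levels below Katya Singh.

2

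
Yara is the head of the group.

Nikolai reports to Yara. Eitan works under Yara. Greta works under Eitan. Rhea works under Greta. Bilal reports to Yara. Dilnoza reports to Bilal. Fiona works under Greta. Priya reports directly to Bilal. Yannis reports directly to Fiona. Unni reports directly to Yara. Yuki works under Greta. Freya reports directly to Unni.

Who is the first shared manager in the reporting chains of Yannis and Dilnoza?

Yara

Yannis's chain of managers is Fiona, Greta, Eitan, Yara. Dilnoza's chain of managers is Bilal, Yara. The first manager that appears in both chains is Yara.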